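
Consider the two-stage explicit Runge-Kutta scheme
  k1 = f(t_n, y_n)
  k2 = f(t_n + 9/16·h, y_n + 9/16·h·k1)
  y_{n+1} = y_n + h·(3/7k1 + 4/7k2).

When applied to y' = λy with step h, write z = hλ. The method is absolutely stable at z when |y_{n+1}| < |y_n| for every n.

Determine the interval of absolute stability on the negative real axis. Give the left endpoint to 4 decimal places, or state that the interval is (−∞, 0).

Test eqn y'=λy, z=hλ:
  k1=λy_n ⇒ h·k1=z·y_n;  k2=λ(1+9/16z)y_n ⇒ h·k2=z(1+9/16z)y_n
  y_{n+1}/y_n = 1 + 3/7z + 4/7z(1+9/16z) = 1 + z + 9/28z²
  ⇒ R(z) = 1 + z + 9/28z².

Find x<0 with |R(x)|<1.
x=-0.87: |R|=0.3733
R=1: x+9/28x²=0 ⇒ x=−28/9=-3.1111; min R=1−1/(4·9/28)=0.2222>−1
Confirm numerically:
  x=-2.750: |R|=0.68080 <1
  x=-2.360: |R|=0.43023 <1
  x=-1.830: |R|=0.24643 <1
  x=-3.497: |R|=1.43375 >1
  x=-3.477: |R|=1.40892 >1
Interval (-3.1111, 0).

(-3.1111, 0).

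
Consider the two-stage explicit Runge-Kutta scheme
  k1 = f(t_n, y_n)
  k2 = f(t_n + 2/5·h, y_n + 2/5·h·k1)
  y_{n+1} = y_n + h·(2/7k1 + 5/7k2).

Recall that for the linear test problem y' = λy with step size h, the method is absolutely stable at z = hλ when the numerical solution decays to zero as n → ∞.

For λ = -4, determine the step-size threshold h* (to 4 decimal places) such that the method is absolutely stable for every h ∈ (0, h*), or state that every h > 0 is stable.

(-3.5000,0); λ=-4 ⇒ h* = (7/2)/4 = 0.8750.

With y'=λy (z=hλ):
  k1=λy_n ⇒ h·k1=z·y_n;  k2=λ(1+2/5z)y_n ⇒ h·k2=z(1+2/5z)y_n
  y_{n+1}/y_n = 1 + 2/7z + 5/7z(1+2/5z) = 1 + z + 2/7z²
  so R(z) = 1 + z + 2/7z².

Need |R(x)|<1, x<0.
x=-1.29: |R|=0.1855
R=1: x+2/7x²=0 ⇒ x=−7/2=-3.5000; min R=1−1/(4·2/7)=0.1250>−1
Confirm numerically:
  x=-2.751: |R|=0.41129 <1
  x=-2.689: |R|=0.37692 <1
  x=-2.209: |R|=0.18519 <1
  x=-3.821: |R|=1.35044 >1
  x=-3.761: |R|=1.28046 >1
  x=-3.538: |R|=1.03841 >1
Stable set (-3.5000, 0).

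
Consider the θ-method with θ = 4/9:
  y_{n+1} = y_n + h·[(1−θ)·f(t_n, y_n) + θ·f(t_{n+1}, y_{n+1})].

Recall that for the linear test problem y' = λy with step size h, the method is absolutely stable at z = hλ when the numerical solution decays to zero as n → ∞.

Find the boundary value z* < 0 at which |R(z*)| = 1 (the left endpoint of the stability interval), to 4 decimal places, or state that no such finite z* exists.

Set f=λy, z=hλ:
  y_{n+1} = y_n + z·[5/9·y_n + 4/9·y_{n+1}] ⇒ (1 − 4/9z)y_{n+1} = (1 + 5/9z)y_n
  R(z) = (1 + 5/9z)/(1 − 4/9z).

Solve |R(x)|<1 on ℝ⁻.
x=-0.56: |R|=0.5516
R=−1: 1+5/9x = −1+4/9x ⇒ -1/9x=2 ⇒ x=2/(-1/9)=-18.0000
Confirm numerically:
  x=-17.252: |R|=0.99041 <1
  x=-16.150: |R|=0.97486 <1
  x=-15.062: |R|=0.95757 <1
  x=-18.315: |R|=1.00383 >1
  x=-18.285: |R|=1.00347 >1
Interval (-18.0000, 0).

left endpoint -18.0000.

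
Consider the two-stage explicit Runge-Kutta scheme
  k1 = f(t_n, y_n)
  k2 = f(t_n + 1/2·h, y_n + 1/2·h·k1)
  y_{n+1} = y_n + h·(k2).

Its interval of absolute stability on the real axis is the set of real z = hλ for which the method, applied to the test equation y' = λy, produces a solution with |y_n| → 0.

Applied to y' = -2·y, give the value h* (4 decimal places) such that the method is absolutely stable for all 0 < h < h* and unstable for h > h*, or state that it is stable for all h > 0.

(-2.0000,0); λ=-2 ⇒ h* = (2)/2 = 1.0000.

Test eqn y'=λy, z=hλ:
  k1=λy_n ⇒ h·k1=z·y_n;  k2=λ(1+1/2z)y_n ⇒ h·k2=z(1+1/2z)y_n
  y_{n+1}/y_n = 1 + z(1+1/2z) = 1 + z + 1/2z²
  so R(z) = 1 + z + 1/2z².

Need |R(x)|<1, x<0.
x=-0.75: |R|=0.5312
R=1: x+1/2x²=0 ⇒ x=−2=-2.0000; min R=1−1/(4·1/2)=0.5000>−1
Confirm numerically:
  x=-1.637: |R|=0.70288 <1
  x=-1.593: |R|=0.67582 <1
  x=-1.538: |R|=0.64472 <1
  x=-2.392: |R|=1.46883 >1
  x=-2.205: |R|=1.22601 >1
  x=-2.042: |R|=1.04288 >1
Stable set (-2.0000, 0).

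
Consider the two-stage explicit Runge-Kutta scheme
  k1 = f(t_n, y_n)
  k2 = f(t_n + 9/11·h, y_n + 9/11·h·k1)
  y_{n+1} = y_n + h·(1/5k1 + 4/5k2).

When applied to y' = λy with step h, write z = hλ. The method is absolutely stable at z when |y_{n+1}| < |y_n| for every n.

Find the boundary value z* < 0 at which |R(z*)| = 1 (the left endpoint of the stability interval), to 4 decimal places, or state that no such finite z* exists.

z* = -1.5278.

Test eqn y'=λy, z=hλ:
  k1=λy_n ⇒ h·k1=z·y_n;  k2=λ(1+9/11z)y_n ⇒ h·k2=z(1+9/11z)y_n
  y_{n+1}/y_n = 1 + 1/5z + 4/5z(1+9/11z) = 1 + z + 36/55z²
  ⇒ R(z) = 1 + z + 36/55z².

Need |R(x)|<1, x<0.
x=-1.72: |R|=1.2164
R=1: x+36/55x²=0 ⇒ x=−55/36=-1.5278; min R=1−1/(4·36/55)=0.6181>−1
Confirm numerically:
  x=-1.494: |R|=0.96697 <1
  x=-1.441: |R|=0.91815 <1
  x=-0.647: |R|=0.62700 <1
  x=-2.078: |R|=1.74838 >1
  x=-2.036: |R|=1.67728 >1
  x=-1.688: |R|=1.17703 >1
Interval (-1.5278, 0).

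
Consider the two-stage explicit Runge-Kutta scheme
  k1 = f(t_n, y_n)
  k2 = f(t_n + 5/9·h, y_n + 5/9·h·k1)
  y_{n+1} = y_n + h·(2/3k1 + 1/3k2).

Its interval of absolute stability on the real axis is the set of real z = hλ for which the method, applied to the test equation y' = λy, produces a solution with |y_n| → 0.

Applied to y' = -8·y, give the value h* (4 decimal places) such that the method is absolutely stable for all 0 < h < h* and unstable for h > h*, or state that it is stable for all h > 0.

(-5.4000,0); λ=-8 ⇒ h* = (27/5)/8 = 0.6750.

Test eqn y'=λy, z=hλ:
  k1=λy_n ⇒ h·k1=z·y_n;  k2=λ(1+5/9z)y_n ⇒ h·k2=z(1+5/9z)y_n
  y_{n+1}/y_n = 1 + 2/3z + 1/3z(1+5/9z) = 1 + z + 5/27z²
  ⇒ R(z) = 1 + z + 5/27z².

Solve |R(x)|<1 on ℝ⁻.
x=-1.29: |R|=0.0182
R=1: x+5/27x²=0 ⇒ x=−27/5=-5.4000; min R=1−1/(4·5/27)=-0.3500>−1
Confirm numerically:
  x=-4.290: |R|=0.11817 <1
  x=-3.990: |R|=0.04183 <1
  x=-2.935: |R|=0.33977 <1
  x=-5.660: |R|=1.27252 >1
  x=-5.536: |R|=1.13943 >1
Stable set (-5.4000, 0).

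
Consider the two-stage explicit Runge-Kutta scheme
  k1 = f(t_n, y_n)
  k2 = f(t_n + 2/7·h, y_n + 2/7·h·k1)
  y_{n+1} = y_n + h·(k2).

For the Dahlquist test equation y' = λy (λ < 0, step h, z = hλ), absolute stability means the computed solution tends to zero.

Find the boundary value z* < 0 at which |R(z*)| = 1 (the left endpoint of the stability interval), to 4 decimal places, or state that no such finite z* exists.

With y'=λy (z=hλ):
  k1=λy_n ⇒ h·k1=z·y_n;  k2=λ(1+2/7z)y_n ⇒ h·k2=z(1+2/7z)y_n
  y_{n+1}/y_n = 1 + z(1+2/7z) = 1 + z + 2/7z²
  so R(z) = 1 + z + 2/7z².

Need |R(x)|<1, x<0.
x=-1.28: |R|=0.1881
R=1: x+2/7x²=0 ⇒ x=−7/2=-3.5000; min R=1−1/(4·2/7)=0.1250>−1
Confirm numerically:
  x=-2.167: |R|=0.17468 <1
  x=-2.070: |R|=0.15426 <1
  x=-1.596: |R|=0.13178 <1
  x=-1.414: |R|=0.15726 <1
  x=-3.884: |R|=1.42613 >1
  x=-3.778: |R|=1.30008 >1
  x=-3.610: |R|=1.11346 >1
So |R|<1 on (-3.5000, 0).

z* = -3.5000.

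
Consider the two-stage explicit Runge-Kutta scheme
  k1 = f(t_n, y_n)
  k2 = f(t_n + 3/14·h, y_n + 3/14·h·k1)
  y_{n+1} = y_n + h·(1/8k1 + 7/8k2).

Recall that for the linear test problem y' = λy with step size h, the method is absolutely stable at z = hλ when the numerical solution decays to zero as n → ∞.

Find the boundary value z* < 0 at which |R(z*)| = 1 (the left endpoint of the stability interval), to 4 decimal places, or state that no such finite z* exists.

z* = -5.3333.

Test eqn y'=λy, z=hλ:
  k1=λy_n ⇒ h·k1=z·y_n;  k2=λ(1+3/14z)y_n ⇒ h·k2=z(1+3/14z)y_n
  y_{n+1}/y_n = 1 + 1/8z + 7/8z(1+3/14z) = 1 + z + 3/16z²
  so R(z) = 1 + z + 3/16z².

Boundary: |R(x)|=1, x<0.
x=-0.43: |R|=0.6047
R=1: x+3/16x²=0 ⇒ x=−16/3=-5.3333; min R=1−1/(4·3/16)=-0.3333>−1
Confirm numerically:
  x=-4.076: |R|=0.03908 <1
  x=-2.995: |R|=0.31312 <1
  x=-2.477: |R|=0.32659 <1
  x=-5.928: |R|=1.66097 >1
  x=-5.557: |R|=1.23305 >1
Interval (-5.3333, 0).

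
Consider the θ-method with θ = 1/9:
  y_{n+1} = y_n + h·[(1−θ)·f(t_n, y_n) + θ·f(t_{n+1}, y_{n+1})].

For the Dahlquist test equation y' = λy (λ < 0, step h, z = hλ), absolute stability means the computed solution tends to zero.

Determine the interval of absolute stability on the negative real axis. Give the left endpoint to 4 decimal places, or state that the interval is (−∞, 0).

Set f=λy, z=hλ:
  y_{n+1} = y_n + z·[8/9·y_n + 1/9·y_{n+1}] ⇒ (1 − 1/9z)y_{n+1} = (1 + 8/9z)y_n
  R(z) = (1 + 8/9z)/(1 − 1/9z).

Find x<0 with |R(x)|<1.
x=-1.59: |R|=0.3513
R=−1: 1+8/9x = −1+1/9x ⇒ -7/9x=2 ⇒ x=2/(-7/9)=-2.5714
Confirm numerically:
  x=-2.367: |R|=0.87411 <1
  x=-2.347: |R|=0.86155 <1
  x=-1.854: |R|=0.53731 <1
  x=-1.222: |R|=0.07591 <1
  x=-3.023: |R|=1.26291 >1
  x=-2.695: |R|=1.07396 >1
Interval (-2.5714, 0).

(-2.5714, 0).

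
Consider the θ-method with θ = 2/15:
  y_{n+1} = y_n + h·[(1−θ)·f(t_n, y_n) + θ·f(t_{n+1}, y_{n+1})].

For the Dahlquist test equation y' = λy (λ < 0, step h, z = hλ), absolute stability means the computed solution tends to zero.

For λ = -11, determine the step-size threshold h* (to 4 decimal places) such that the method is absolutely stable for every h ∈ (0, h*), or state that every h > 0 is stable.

With y'=λy (z=hλ):
  y_{n+1} = y_n + z·[13/15·y_n + 2/15·y_{n+1}] ⇒ (1 − 2/15z)y_{n+1} = (1 + 13/15z)y_n
  R(z) = (1 + 13/15z)/(1 − 2/15z).

Need |R(x)|<1, x<0.
x=-1.4: |R|=0.1798
R=−1: 1+13/15x = −1+2/15x ⇒ -11/15x=2 ⇒ x=2/(-11/15)=-2.7273
Confirm numerically:
  x=-2.544: |R|=0.89964 <1
  x=-2.368: |R|=0.79976 <1
  x=-1.097: |R|=0.04298 <1
  x=-3.232: |R|=1.25867 >1
  x=-2.778: |R|=1.02715 >1
Stable set (-2.7273, 0).

(-2.7273,0); λ=-11 ⇒ h* = (30/11)/11 = 0.2479.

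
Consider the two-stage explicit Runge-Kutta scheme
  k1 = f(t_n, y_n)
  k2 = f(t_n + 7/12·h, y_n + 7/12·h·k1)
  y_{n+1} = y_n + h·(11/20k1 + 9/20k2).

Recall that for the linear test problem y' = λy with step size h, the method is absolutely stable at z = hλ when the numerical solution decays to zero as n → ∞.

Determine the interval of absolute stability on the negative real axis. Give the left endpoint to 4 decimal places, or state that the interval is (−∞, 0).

Set f=λy, z=hλ:
  k1=λy_n ⇒ h·k1=z·y_n;  k2=λ(1+7/12z)y_n ⇒ h·k2=z(1+7/12z)y_n
  y_{n+1}/y_n = 1 + 11/20z + 9/20z(1+7/12z) = 1 + z + 21/80z²
  so R(z) = 1 + z + 21/80z².

Boundary: |R(x)|=1, x<0.
x=-0.94: |R|=0.2919
R=1: x+21/80x²=0 ⇒ x=−80/21=-3.8095; min R=1−1/(4·21/80)=0.0476>−1
Confirm numerically:
  x=-3.600: |R|=0.80200 <1
  x=-3.532: |R|=0.74269 <1
  x=-2.678: |R|=0.20457 <1
  x=-1.947: |R|=0.04809 <1
  x=-4.110: |R|=1.32418 >1
  x=-3.994: |R|=1.19341 >1
Stable set (-3.8095, 0).

z∈(-3.8095,0).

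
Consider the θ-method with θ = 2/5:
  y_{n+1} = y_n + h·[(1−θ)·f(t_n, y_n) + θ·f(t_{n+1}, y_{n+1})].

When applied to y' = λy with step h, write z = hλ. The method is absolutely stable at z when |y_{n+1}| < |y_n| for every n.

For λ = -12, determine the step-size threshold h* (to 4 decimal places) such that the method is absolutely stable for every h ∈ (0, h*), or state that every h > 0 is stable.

(-10.0000,0); λ=-12 ⇒ h* = (10)/12 = 0.8333.

Test eqn y'=λy, z=hλ:
  y_{n+1} = y_n + z·[3/5·y_n + 2/5·y_{n+1}] ⇒ (1 − 2/5z)y_{n+1} = (1 + 3/5z)y_n
  R(z) = (1 + 3/5z)/(1 − 2/5z).

Need |R(x)|<1, x<0.
x=-0.36: |R|=0.6853
R=−1: 1+3/5x = −1+2/5x ⇒ -1/5x=2 ⇒ x=2/(-1/5)=-10.0000
Confirm numerically:
  x=-9.773: |R|=0.99075 <1
  x=-8.049: |R|=0.90753 <1
  x=-6.595: |R|=0.81281 <1
  x=-10.560: |R|=1.02144 >1
  x=-10.554: |R|=1.02122 >1
  x=-10.148: |R|=1.00585 >1
Interval (-10.0000, 0).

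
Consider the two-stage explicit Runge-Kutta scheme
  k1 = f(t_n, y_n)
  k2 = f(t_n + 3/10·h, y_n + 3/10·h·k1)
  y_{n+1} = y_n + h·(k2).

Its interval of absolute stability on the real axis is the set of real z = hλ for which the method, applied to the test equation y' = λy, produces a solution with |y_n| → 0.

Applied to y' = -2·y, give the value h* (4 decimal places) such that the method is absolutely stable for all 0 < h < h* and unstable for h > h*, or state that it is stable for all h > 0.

(-3.3333,0); λ=-2 ⇒ h* = (10/3)/2 = 1.6667.

With y'=λy (z=hλ):
  k1=λy_n ⇒ h·k1=z·y_n;  k2=λ(1+3/10z)y_n ⇒ h·k2=z(1+3/10z)y_n
  y_{n+1}/y_n = 1 + z(1+3/10z) = 1 + z + 3/10z²
  so R(z) = 1 + z + 3/10z².

Solve |R(x)|<1 on ℝ⁻.
x=-0.62: |R|=0.4953
R=1: x+3/10x²=0 ⇒ x=−10/3=-3.3333; min R=1−1/(4·3/10)=0.1667>−1
Confirm numerically:
  x=-3.177: |R|=0.85100 <1
  x=-3.122: |R|=0.80207 <1
  x=-2.423: |R|=0.33828 <1
  x=-1.871: |R|=0.17919 <1
  x=-3.924: |R|=1.69533 >1
  x=-3.890: |R|=1.64963 >1
So |R|<1 on (-3.3333, 0).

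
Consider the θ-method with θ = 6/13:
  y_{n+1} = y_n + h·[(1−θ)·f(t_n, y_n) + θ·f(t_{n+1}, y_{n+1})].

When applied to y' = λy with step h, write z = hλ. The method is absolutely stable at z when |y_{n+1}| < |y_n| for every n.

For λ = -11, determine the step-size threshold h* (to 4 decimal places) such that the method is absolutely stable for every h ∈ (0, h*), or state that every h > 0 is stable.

(-26.0000,0); λ=-11 ⇒ h* = (26)/11 = 2.3636.

With y'=λy (z=hλ):
  y_{n+1} = y_n + z·[7/13·y_n + 6/13·y_{n+1}] ⇒ (1 − 6/13z)y_{n+1} = (1 + 7/13z)y_n
  Hence R(z) = (1 + 7/13z)/(1 − 6/13z).

Boundary: |R(x)|=1, x<0.
x=-0.88: |R|=0.3742
R=−1: 1+7/13x = −1+6/13x ⇒ -1/13x=2 ⇒ x=2/(-1/13)=-26.0000
Confirm numerically:
  x=-17.939: |R|=0.93318 <1
  x=-17.124: |R|=0.92331 <1
  x=-12.964: |R|=0.85641 <1
  x=-12.602: |R|=0.84880 <1
  x=-26.281: |R|=1.00165 >1
  x=-26.207: |R|=1.00122 >1
So |R|<1 on (-26.0000, 0).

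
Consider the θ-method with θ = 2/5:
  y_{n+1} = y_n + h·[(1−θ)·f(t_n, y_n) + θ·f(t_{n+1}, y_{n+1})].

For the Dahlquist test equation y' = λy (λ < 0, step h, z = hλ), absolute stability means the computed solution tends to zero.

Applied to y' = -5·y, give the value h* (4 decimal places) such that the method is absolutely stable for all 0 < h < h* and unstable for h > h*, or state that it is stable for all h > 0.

(-10.0000,0); λ=-5 ⇒ h* = (10)/5 = 2.0000.

Test eqn y'=λy, z=hλ:
  y_{n+1} = y_n + z·[3/5·y_n + 2/5·y_{n+1}] ⇒ (1 − 2/5z)y_{n+1} = (1 + 3/5z)y_n
  Hence R(z) = (1 + 3/5z)/(1 − 2/5z).

Find x<0 with |R(x)|<1.
x=-1.28: |R|=0.1534
R=−1: 1+3/5x = −1+2/5x ⇒ -1/5x=2 ⇒ x=2/(-1/5)=-10.0000
Confirm numerically:
  x=-8.878: |R|=0.95069 <1
  x=-8.341: |R|=0.92348 <1
  x=-8.042: |R|=0.90713 <1
  x=-6.309: |R|=0.79050 <1
  x=-10.438: |R|=1.01693 >1
  x=-10.305: |R|=1.01191 >1
Stable set (-10.0000, 0).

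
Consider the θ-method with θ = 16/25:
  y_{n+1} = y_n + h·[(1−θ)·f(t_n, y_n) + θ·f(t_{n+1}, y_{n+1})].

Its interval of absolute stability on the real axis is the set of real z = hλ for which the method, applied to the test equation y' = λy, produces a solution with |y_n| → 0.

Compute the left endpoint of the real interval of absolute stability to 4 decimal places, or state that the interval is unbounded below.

Set f=λy, z=hλ:
  y_{n+1} = y_n + z·[9/25·y_n + 16/25·y_{n+1}] ⇒ (1 − 16/25z)y_{n+1} = (1 + 9/25z)y_n
  R(z) = (1 + 9/25z)/(1 − 16/25z).

Find x<0 with |R(x)|<1.
x=-1.64: |R|=0.1998
x=-2: |R|=0.1228
x=-10: |R|=0.3514
x=-100: |R|=0.5385
θ=16/25≥1/2 ⇒ |1+9/25x|<|1−16/25x| ∀x<0 ⇒ unbounded interval.

unbounded; (−∞, 0).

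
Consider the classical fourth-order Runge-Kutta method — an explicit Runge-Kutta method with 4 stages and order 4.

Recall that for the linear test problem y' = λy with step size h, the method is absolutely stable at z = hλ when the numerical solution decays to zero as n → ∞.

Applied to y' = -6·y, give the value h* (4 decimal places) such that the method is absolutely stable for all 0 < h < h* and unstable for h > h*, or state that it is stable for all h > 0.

Test eqn y'=λy, z=hλ:
  order 4, 4-stage ⇒ R(z)=1+z+z^2/2+z^3/6+z^4/24
  (e.g. R(-0.4)=0.67040, |R|=0.67040)

Boundary: |R(x)|=1, x<0.
x=-0.4: |R|=0.6704
|R(-3)|=1.3750 |R(-1.78)|=0.2825 |R(-1.31)|=0.2961
Bisect:
  x_lo=-3.2966 |R|=2.0871  x_hi=-0.2806 |R|=0.7553
  mid=-1.78860 |R|=0.28372 →hi
  mid=-2.54259 |R|=0.69163 →hi
  mid=-2.91958 |R|=1.22208 →lo
  mid=-2.73109 |R|=0.92130 →hi
  mid=-2.82533 |R|=1.06207 →lo
  mid=-2.77821 |R|=0.98937 →hi
  mid=-2.80177 |R|=1.02513 →lo
  mid=-2.78999 |R|=1.00711 →lo
  ...
  [-2.78539,-2.78521] ⇒ x*=-2.7853
So |R|<1 on (-2.7853, 0).

(-2.7853,0); λ=-6 ⇒ h* = 0.4642.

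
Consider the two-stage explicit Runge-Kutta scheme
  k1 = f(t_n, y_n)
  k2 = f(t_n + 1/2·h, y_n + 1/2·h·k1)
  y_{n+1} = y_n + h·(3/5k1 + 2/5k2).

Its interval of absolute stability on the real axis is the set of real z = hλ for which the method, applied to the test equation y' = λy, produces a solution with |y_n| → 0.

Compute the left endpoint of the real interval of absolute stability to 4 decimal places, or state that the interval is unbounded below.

With y'=λy (z=hλ):
  k1=λy_n ⇒ h·k1=z·y_n;  k2=λ(1+1/2z)y_n ⇒ h·k2=z(1+1/2z)y_n
  y_{n+1}/y_n = 1 + 3/5z + 2/5z(1+1/2z) = 1 + z + 1/5z²
  ⇒ R(z) = 1 + z + 1/5z².

Find x<0 with |R(x)|<1.
x=-1.72: |R|=0.1283
R=1: x+1/5x²=0 ⇒ x=−5=-5.0000; min R=1−1/(4·1/5)=-0.2500>−1
Confirm numerically:
  x=-4.066: |R|=0.24047 <1
  x=-3.826: |R|=0.10166 <1
  x=-3.002: |R|=0.19960 <1
  x=-2.812: |R|=0.23053 <1
  x=-5.422: |R|=1.45762 >1
  x=-5.097: |R|=1.09888 >1
Stable set (-5.0000, 0).

z* = -5.0000.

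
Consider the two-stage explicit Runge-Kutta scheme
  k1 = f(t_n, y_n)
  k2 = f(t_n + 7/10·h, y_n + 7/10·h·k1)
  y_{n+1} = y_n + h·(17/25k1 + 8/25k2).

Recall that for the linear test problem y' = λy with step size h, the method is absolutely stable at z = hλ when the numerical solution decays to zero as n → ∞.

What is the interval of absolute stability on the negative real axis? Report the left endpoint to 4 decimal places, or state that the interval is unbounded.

Test eqn y'=λy, z=hλ:
  k1=λy_n ⇒ h·k1=z·y_n;  k2=λ(1+7/10z)y_n ⇒ h·k2=z(1+7/10z)y_n
  y_{n+1}/y_n = 1 + 17/25z + 8/25z(1+7/10z) = 1 + z + 28/125z²
  ⇒ R(z) = 1 + z + 28/125z².

Need |R(x)|<1, x<0.
x=-0.88: |R|=0.2935
R=1: x+28/125x²=0 ⇒ x=−125/28=-4.4643; min R=1−1/(4·28/125)=-0.1161>−1
Confirm numerically:
  x=-4.253: |R|=0.79871 <1
  x=-3.909: |R|=0.51378 <1
  x=-3.695: |R|=0.36328 <1
  x=-4.936: |R|=1.52156 >1
  x=-4.795: |R|=1.35521 >1
Stable set (-4.4643, 0).

z∈(-4.4643,0).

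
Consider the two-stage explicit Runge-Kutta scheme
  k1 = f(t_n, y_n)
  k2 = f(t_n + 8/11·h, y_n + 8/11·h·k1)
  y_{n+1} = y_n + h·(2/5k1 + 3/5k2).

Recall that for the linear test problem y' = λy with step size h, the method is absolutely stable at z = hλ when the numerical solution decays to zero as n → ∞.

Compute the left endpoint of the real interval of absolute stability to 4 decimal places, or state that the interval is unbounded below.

Set f=λy, z=hλ:
  k1=λy_n ⇒ h·k1=z·y_n;  k2=λ(1+8/11z)y_n ⇒ h·k2=z(1+8/11z)y_n
  y_{n+1}/y_n = 1 + 2/5z + 3/5z(1+8/11z) = 1 + z + 24/55z²
  so R(z) = 1 + z + 24/55z².

Need |R(x)|<1, x<0.
x=-1.79: |R|=0.6082
R=1: x+24/55x²=0 ⇒ x=−55/24=-2.2917; min R=1−1/(4·24/55)=0.4271>−1
Confirm numerically:
  x=-1.474: |R|=0.47408 <1
  x=-1.177: |R|=0.42751 <1
  x=-0.926: |R|=0.44817 <1
  x=-2.378: |R|=1.08959 >1
  x=-2.328: |R|=1.03691 >1
So |R|<1 on (-2.2917, 0).

left endpoint -2.2917.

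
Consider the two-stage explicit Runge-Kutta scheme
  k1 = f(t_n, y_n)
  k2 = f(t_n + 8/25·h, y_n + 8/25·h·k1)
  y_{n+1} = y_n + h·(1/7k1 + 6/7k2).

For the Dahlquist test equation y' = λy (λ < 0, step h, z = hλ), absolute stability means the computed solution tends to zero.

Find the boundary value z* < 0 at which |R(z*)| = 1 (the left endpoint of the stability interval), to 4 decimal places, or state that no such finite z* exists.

left endpoint -3.6458.

Test eqn y'=λy, z=hλ:
  k1=λy_n ⇒ h·k1=z·y_n;  k2=λ(1+8/25z)y_n ⇒ h·k2=z(1+8/25z)y_n
  y_{n+1}/y_n = 1 + 1/7z + 6/7z(1+8/25z) = 1 + z + 48/175z²
  Hence R(z) = 1 + z + 48/175z².

Boundary: |R(x)|=1, x<0.
x=-0.88: |R|=0.3324
R=1: x+48/175x²=0 ⇒ x=−175/48=-3.6458; min R=1−1/(4·48/175)=0.0885>−1
Confirm numerically:
  x=-2.965: |R|=0.44631 <1
  x=-2.184: |R|=0.12430 <1
  x=-1.473: |R|=0.12213 <1
  x=-3.916: |R|=1.29019 >1
  x=-3.885: |R|=1.25486 >1
Stable set (-3.6458, 0).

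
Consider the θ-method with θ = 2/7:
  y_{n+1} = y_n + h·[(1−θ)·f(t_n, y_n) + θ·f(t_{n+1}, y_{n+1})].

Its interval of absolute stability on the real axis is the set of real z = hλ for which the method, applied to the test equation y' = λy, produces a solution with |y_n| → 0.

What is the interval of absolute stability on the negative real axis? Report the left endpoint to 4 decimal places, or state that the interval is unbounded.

(-4.6667, 0).

With y'=λy (z=hλ):
  y_{n+1} = y_n + z·[5/7·y_n + 2/7·y_{n+1}] ⇒ (1 − 2/7z)y_{n+1} = (1 + 5/7z)y_n
  R(z) = (1 + 5/7z)/(1 − 2/7z).

Boundary: |R(x)|=1, x<0.
x=-1.32: |R|=0.0415
R=−1: 1+5/7x = −1+2/7x ⇒ -3/7x=2 ⇒ x=2/(-3/7)=-4.6667
Confirm numerically:
  x=-3.047: |R|=0.62891 <1
  x=-2.821: |R|=0.56202 <1
  x=-2.421: |R|=0.43109 <1
  x=-5.181: |R|=1.08887 >1
  x=-5.050: |R|=1.06725 >1
  x=-4.733: |R|=1.01209 >1
Stable set (-4.6667, 0).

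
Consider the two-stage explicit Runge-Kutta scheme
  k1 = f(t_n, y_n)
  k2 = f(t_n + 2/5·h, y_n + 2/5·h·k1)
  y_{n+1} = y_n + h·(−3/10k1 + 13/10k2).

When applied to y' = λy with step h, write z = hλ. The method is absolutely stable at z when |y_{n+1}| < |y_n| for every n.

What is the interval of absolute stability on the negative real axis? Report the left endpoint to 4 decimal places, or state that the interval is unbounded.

Test eqn y'=λy, z=hλ:
  k1=λy_n ⇒ h·k1=z·y_n;  k2=λ(1+2/5z)y_n ⇒ h·k2=z(1+2/5z)y_n
  y_{n+1}/y_n = 1 − 3/10z + 13/10z(1+2/5z) = 1 + z + 13/25z²
  R(z) = 1 + z + 13/25z².

Solve |R(x)|<1 on ℝ⁻.
x=-0.67: |R|=0.5634
R=1: x+13/25x²=0 ⇒ x=−25/13=-1.9231; min R=1−1/(4·13/25)=0.5192>−1
Confirm numerically:
  x=-1.853: |R|=0.93248 <1
  x=-1.806: |R|=0.89005 <1
  x=-1.255: |R|=0.56401 <1
  x=-0.815: |R|=0.53040 <1
  x=-2.320: |R|=1.47885 >1
  x=-2.289: |R|=1.43555 >1
Stable set (-1.9231, 0).

(-1.9231, 0).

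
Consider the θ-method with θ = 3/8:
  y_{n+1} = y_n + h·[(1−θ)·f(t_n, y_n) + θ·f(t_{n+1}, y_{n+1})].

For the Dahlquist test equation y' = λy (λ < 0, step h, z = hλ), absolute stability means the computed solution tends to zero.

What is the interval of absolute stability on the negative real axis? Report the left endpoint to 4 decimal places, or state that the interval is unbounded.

(-8.0000, 0).

On y'=λy, z=hλ:
  y_{n+1} = y_n + z·[5/8·y_n + 3/8·y_{n+1}] ⇒ (1 − 3/8z)y_{n+1} = (1 + 5/8z)y_n
  ⇒ R(z) = (1 + 5/8z)/(1 − 3/8z).

Solve |R(x)|<1 on ℝ⁻.
x=-1.41: |R|=0.0777
R=−1: 1+5/8x = −1+3/8x ⇒ -1/4x=2 ⇒ x=2/(-1/4)=-8.0000
Confirm numerically:
  x=-7.360: |R|=0.95745 <1
  x=-6.214: |R|=0.86593 <1
  x=-6.069: |R|=0.85263 <1
  x=-4.010: |R|=0.60160 <1
  x=-8.411: |R|=1.02473 >1
  x=-8.233: |R|=1.01425 >1
  x=-8.081: |R|=1.00502 >1
Interval (-8.0000, 0).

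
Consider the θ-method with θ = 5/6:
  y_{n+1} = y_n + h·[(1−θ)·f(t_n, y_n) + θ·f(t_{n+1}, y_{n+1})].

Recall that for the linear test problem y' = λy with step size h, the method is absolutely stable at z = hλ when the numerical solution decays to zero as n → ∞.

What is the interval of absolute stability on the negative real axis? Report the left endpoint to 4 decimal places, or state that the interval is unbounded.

(−∞, 0) — no finite endpoint.

Test eqn y'=λy, z=hλ:
  y_{n+1} = y_n + z·[1/6·y_n + 5/6·y_{n+1}] ⇒ (1 − 5/6z)y_{n+1} = (1 + 1/6z)y_n
  ⇒ R(z) = (1 + 1/6z)/(1 − 5/6z).

Need |R(x)|<1, x<0.
x=-1.14: |R|=0.4154
x=-2: |R|=0.2500
x=-10: |R|=0.0714
x=-100: |R|=0.1858
θ=5/6≥1/2 ⇒ |1+1/6x|<|1−5/6x| ∀x<0 ⇒ stable on all of ℝ⁻.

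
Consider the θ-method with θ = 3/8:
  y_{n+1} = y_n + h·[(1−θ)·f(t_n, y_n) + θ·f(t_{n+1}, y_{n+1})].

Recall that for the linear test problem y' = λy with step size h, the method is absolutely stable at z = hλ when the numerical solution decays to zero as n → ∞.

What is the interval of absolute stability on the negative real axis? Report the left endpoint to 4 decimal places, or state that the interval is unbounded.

z∈(-8.0000,0).

Test eqn y'=λy, z=hλ:
  y_{n+1} = y_n + z·[5/8·y_n + 3/8·y_{n+1}] ⇒ (1 − 3/8z)y_{n+1} = (1 + 5/8z)y_n
  ⇒ R(z) = (1 + 5/8z)/(1 − 3/8z).

Find x<0 with |R(x)|<1.
x=-1.76: |R|=0.0602
R=−1: 1+5/8x = −1+3/8x ⇒ -1/4x=2 ⇒ x=2/(-1/4)=-8.0000
Confirm numerically:
  x=-7.193: |R|=0.94543 <1
  x=-6.440: |R|=0.88580 <1
  x=-5.270: |R|=0.77068 <1
  x=-4.348: |R|=0.65292 <1
  x=-8.522: |R|=1.03110 >1
  x=-8.395: |R|=1.02381 >1
  x=-8.392: |R|=1.02363 >1
So |R|<1 on (-8.0000, 0).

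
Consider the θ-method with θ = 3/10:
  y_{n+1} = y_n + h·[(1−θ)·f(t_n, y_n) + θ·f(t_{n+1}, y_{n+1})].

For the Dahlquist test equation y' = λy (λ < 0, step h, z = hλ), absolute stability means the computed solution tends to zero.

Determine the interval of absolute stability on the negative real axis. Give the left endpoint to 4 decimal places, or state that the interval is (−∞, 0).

Set f=λy, z=hλ:
  y_{n+1} = y_n + z·[7/10·y_n + 3/10·y_{n+1}] ⇒ (1 − 3/10z)y_{n+1} = (1 + 7/10z)y_n
  so R(z) = (1 + 7/10z)/(1 − 3/10z).

Solve |R(x)|<1 on ℝ⁻.
x=-0.69: |R|=0.4283
R=−1: 1+7/10x = −1+3/10x ⇒ -2/5x=2 ⇒ x=2/(-2/5)=-5.0000
Confirm numerically:
  x=-4.917: |R|=0.98659 <1
  x=-4.380: |R|=0.89283 <1
  x=-2.514: |R|=0.43313 <1
  x=-2.209: |R|=0.32856 <1
  x=-5.271: |R|=1.04199 >1
  x=-5.066: |R|=1.01048 >1
Stable set (-5.0000, 0).

(-5.0000, 0).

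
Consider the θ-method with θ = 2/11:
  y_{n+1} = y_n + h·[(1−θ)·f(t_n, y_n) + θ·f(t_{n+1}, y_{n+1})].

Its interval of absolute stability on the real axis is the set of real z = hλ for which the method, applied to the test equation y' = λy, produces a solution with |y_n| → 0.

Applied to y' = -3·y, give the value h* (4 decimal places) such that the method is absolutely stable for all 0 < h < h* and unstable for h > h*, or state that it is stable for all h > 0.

(-3.1429,0); λ=-3 ⇒ h* = (22/7)/3 = 1.0476.

Set f=λy, z=hλ:
  y_{n+1} = y_n + z·[9/11·y_n + 2/11·y_{n+1}] ⇒ (1 − 2/11z)y_{n+1} = (1 + 9/11z)y_n
  ⇒ R(z) = (1 + 9/11z)/(1 − 2/11z).

Need |R(x)|<1, x<0.
x=-1.52: |R|=0.1909
R=−1: 1+9/11x = −1+2/11x ⇒ -7/11x=2 ⇒ x=2/(-7/11)=-3.1429
Confirm numerically:
  x=-3.115: |R|=0.98868 <1
  x=-2.922: |R|=0.90822 <1
  x=-1.992: |R|=0.46236 <1
  x=-3.710: |R|=1.21553 >1
  x=-3.628: |R|=1.18602 >1
  x=-3.405: |R|=1.10303 >1
Interval (-3.1429, 0).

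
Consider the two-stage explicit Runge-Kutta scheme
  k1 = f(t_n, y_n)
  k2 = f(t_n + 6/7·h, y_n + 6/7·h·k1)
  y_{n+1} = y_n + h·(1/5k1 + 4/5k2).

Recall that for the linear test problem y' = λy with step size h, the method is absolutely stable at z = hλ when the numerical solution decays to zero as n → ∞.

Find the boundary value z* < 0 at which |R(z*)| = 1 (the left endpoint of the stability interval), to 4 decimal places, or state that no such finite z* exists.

Test eqn y'=λy, z=hλ:
  k1=λy_n ⇒ h·k1=z·y_n;  k2=λ(1+6/7z)y_n ⇒ h·k2=z(1+6/7z)y_n
  y_{n+1}/y_n = 1 + 1/5z + 4/5z(1+6/7z) = 1 + z + 24/35z²
  R(z) = 1 + z + 24/35z².

Solve |R(x)|<1 on ℝ⁻.
x=-0.93: |R|=0.6631
R=1: x+24/35x²=0 ⇒ x=−35/24=-1.4583; min R=1−1/(4·24/35)=0.6354>−1
Confirm numerically:
  x=-1.343: |R|=0.89379 <1
  x=-1.332: |R|=0.88461 <1
  x=-1.159: |R|=0.76211 <1
  x=-0.774: |R|=0.63679 <1
  x=-1.976: |R|=1.70142 >1
  x=-1.913: |R|=1.59642 >1
Interval (-1.4583, 0).

left endpoint -1.4583.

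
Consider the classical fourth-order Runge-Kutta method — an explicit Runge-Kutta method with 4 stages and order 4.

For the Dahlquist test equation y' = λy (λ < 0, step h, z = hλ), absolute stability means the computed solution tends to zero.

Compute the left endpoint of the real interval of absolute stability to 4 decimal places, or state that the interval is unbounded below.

z* = -2.7853.

On y'=λy, z=hλ:
  order 4, 4-stage ⇒ R(z)=1+z+z^2/2+z^3/6+z^4/24
  (e.g. R(-1.74)=0.27773, |R|=0.27773)

Find x<0 with |R(x)|<1.
x=-1.74: |R|=0.2777
|R(-2.68)|=0.8525 |R(-1.65)|=0.2714 |R(-0.9)|=0.4108
Bisect:
  x_lo=-3.1124 |R|=1.6160  x_hi=-0.3600 |R|=0.6977
  mid=-1.73619 |R|=0.27734 →hi
  mid=-2.42428 |R|=0.57885 →hi
  mid=-2.76833 |R|=0.97472 →hi
  mid=-2.94035 |R|=1.26008 →lo
  mid=-2.85434 |R|=1.10919 →lo
  mid=-2.81133 |R|=1.03998 →lo
  mid=-2.78983 |R|=1.00686 →lo
  mid=-2.77908 |R|=0.99067 →hi
  mid=-2.78446 |R|=0.99874 →hi
  mid=-2.78714 |R|=1.00279 →lo
  ...
  [-2.78529,-2.78513] ⇒ x*=-2.7853
Stable set (-2.7853, 0).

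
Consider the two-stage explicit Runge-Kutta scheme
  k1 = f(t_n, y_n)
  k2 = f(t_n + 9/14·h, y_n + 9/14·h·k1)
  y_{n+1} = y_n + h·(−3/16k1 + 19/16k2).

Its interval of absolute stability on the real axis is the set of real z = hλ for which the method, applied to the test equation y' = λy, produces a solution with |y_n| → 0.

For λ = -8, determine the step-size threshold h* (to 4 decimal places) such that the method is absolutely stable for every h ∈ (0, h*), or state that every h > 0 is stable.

(-1.3099,0); λ=-8 ⇒ h* = (224/171)/8 = 0.1637.

With y'=λy (z=hλ):
  k1=λy_n ⇒ h·k1=z·y_n;  k2=λ(1+9/14z)y_n ⇒ h·k2=z(1+9/14z)y_n
  y_{n+1}/y_n = 1 − 3/16z + 19/16z(1+9/14z) = 1 + z + 171/224z²
  so R(z) = 1 + z + 171/224z².

Solve |R(x)|<1 on ℝ⁻.
x=-1.68: |R|=1.4746
R=1: x+171/224x²=0 ⇒ x=−224/171=-1.3099; min R=1−1/(4·171/224)=0.6725>−1
Confirm numerically:
  x=-1.128: |R|=0.84333 <1
  x=-0.683: |R|=0.67311 <1
  x=-0.562: |R|=0.67911 <1
  x=-1.894: |R|=1.84447 >1
  x=-1.691: |R|=1.49191 >1
  x=-1.647: |R|=1.42379 >1
So |R|<1 on (-1.3099, 0).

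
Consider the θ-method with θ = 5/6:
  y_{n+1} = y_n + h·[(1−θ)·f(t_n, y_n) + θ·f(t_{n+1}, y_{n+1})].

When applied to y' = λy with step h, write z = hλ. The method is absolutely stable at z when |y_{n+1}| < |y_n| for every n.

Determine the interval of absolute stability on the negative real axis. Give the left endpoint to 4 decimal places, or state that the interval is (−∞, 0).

Test eqn y'=λy, z=hλ:
  y_{n+1} = y_n + z·[1/6·y_n + 5/6·y_{n+1}] ⇒ (1 − 5/6z)y_{n+1} = (1 + 1/6z)y_n
  Hence R(z) = (1 + 1/6z)/(1 − 5/6z).

Find x<0 with |R(x)|<1.
x=-1.48: |R|=0.3373
x=-2: |R|=0.2500
x=-10: |R|=0.0714
x=-100: |R|=0.1858
θ=5/6≥1/2 ⇒ |1+1/6x|<|1−5/6x| ∀x<0 ⇒ interval (−∞,0).

(−∞, 0) — no finite endpoint.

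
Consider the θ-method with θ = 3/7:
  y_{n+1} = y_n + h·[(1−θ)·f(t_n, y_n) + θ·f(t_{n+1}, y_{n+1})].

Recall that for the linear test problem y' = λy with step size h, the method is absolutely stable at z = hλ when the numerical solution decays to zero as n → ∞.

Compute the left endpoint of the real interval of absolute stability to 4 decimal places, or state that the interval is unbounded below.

Set f=λy, z=hλ:
  y_{n+1} = y_n + z·[4/7·y_n + 3/7·y_{n+1}] ⇒ (1 − 3/7z)y_{n+1} = (1 + 4/7z)y_n
  so R(z) = (1 + 4/7z)/(1 − 3/7z).

Need |R(x)|<1, x<0.
x=-1.58: |R|=0.0579
R=−1: 1+4/7x = −1+3/7x ⇒ -1/7x=2 ⇒ x=2/(-1/7)=-14.0000
Confirm numerically:
  x=-12.930: |R|=0.97663 <1
  x=-12.383: |R|=0.96337 <1
  x=-10.710: |R|=0.91592 <1
  x=-7.711: |R|=0.79129 <1
  x=-14.572: |R|=1.01128 >1
  x=-14.450: |R|=1.00894 >1
  x=-14.179: |R|=1.00361 >1
So |R|<1 on (-14.0000, 0).

left endpoint -14.0000.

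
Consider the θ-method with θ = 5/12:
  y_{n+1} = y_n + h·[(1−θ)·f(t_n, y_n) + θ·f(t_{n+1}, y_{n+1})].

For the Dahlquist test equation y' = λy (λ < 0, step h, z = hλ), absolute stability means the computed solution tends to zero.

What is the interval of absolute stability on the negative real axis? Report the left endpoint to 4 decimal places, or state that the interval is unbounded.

z∈(-12.0000,0).

Set f=λy, z=hλ:
  y_{n+1} = y_n + z·[7/12·y_n + 5/12·y_{n+1}] ⇒ (1 − 5/12z)y_{n+1} = (1 + 7/12z)y_n
  ⇒ R(z) = (1 + 7/12z)/(1 − 5/12z).

Solve |R(x)|<1 on ℝ⁻.
x=-1.11: |R|=0.2410
R=−1: 1+7/12x = −1+5/12x ⇒ -1/6x=2 ⇒ x=2/(-1/6)=-12.0000
Confirm numerically:
  x=-6.555: |R|=0.75678 <1
  x=-6.311: |R|=0.73877 <1
  x=-5.213: |R|=0.64340 <1
  x=-12.476: |R|=1.01280 >1
  x=-12.097: |R|=1.00268 >1
Stable set (-12.0000, 0).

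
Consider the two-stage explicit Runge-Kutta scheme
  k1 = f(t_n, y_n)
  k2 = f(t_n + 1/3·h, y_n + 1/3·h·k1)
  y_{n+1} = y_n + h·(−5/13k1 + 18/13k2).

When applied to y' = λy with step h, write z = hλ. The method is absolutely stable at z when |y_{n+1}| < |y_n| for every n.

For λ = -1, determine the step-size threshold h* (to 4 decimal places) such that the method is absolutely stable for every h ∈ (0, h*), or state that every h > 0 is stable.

(-2.1667,0); λ=-1 ⇒ h* = (13/6)/1 = 2.1667.

Test eqn y'=λy, z=hλ:
  k1=λy_n ⇒ h·k1=z·y_n;  k2=λ(1+1/3z)y_n ⇒ h·k2=z(1+1/3z)y_n
  y_{n+1}/y_n = 1 − 5/13z + 18/13z(1+1/3z) = 1 + z + 6/13z²
  R(z) = 1 + z + 6/13z².

Boundary: |R(x)|=1, x<0.
x=-1.14: |R|=0.4598
R=1: x+6/13x²=0 ⇒ x=−13/6=-2.1667; min R=1−1/(4·6/13)=0.4583>−1
Confirm numerically:
  x=-2.106: |R|=0.94103 <1
  x=-1.879: |R|=0.75053 <1
  x=-1.460: |R|=0.52382 <1
  x=-1.454: |R|=0.52175 <1
  x=-2.638: |R|=1.57387 >1
  x=-2.626: |R|=1.55671 >1
Stable set (-2.1667, 0).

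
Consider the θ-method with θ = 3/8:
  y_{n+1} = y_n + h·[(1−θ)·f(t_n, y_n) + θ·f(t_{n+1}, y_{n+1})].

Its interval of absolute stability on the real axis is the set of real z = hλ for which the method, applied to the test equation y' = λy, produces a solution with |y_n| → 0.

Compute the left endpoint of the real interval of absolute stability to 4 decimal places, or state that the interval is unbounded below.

left endpoint -8.0000.

Test eqn y'=λy, z=hλ:
  y_{n+1} = y_n + z·[5/8·y_n + 3/8·y_{n+1}] ⇒ (1 − 3/8z)y_{n+1} = (1 + 5/8z)y_n
  R(z) = (1 + 5/8z)/(1 − 3/8z).

Need |R(x)|<1, x<0.
x=-1.47: |R|=0.0524
R=−1: 1+5/8x = −1+3/8x ⇒ -1/4x=2 ⇒ x=2/(-1/4)=-8.0000
Confirm numerically:
  x=-7.487: |R|=0.96632 <1
  x=-7.349: |R|=0.95667 <1
  x=-4.481: |R|=0.67178 <1
  x=-8.521: |R|=1.03105 >1
  x=-8.482: |R|=1.02882 >1
  x=-8.465: |R|=1.02785 >1
Interval (-8.0000, 0).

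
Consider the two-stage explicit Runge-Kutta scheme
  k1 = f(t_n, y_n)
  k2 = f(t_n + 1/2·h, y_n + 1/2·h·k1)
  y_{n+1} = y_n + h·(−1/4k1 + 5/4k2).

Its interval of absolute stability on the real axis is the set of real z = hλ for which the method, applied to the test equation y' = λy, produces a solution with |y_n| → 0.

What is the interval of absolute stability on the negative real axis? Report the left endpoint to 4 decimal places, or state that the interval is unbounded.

On y'=λy, z=hλ:
  k1=λy_n ⇒ h·k1=z·y_n;  k2=λ(1+1/2z)y_n ⇒ h·k2=z(1+1/2z)y_n
  y_{n+1}/y_n = 1 − 1/4z + 5/4z(1+1/2z) = 1 + z + 5/8z²
  Hence R(z) = 1 + z + 5/8z².

Find x<0 with |R(x)|<1.
x=-1.2: |R|=0.7000
R=1: x+5/8x²=0 ⇒ x=−8/5=-1.6000; min R=1−1/(4·5/8)=0.6000>−1
Confirm numerically:
  x=-1.285: |R|=0.74702 <1
  x=-1.148: |R|=0.67569 <1
  x=-0.928: |R|=0.61024 <1
  x=-0.883: |R|=0.60431 <1
  x=-2.045: |R|=1.56877 >1
  x=-2.006: |R|=1.50902 >1
So |R|<1 on (-1.6000, 0).

(-1.6000, 0).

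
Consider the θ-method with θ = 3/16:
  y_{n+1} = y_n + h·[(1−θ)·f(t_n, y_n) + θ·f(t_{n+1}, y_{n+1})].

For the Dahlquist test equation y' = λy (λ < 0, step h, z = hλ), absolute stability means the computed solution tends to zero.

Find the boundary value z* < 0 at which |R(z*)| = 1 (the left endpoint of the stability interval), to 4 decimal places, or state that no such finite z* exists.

z* = -3.2000.

On y'=λy, z=hλ:
  y_{n+1} = y_n + z·[13/16·y_n + 3/16·y_{n+1}] ⇒ (1 − 3/16z)y_{n+1} = (1 + 13/16z)y_n
  Hence R(z) = (1 + 13/16z)/(1 − 3/16z).

Boundary: |R(x)|=1, x<0.
x=-1.48: |R|=0.1585
R=−1: 1+13/16x = −1+3/16x ⇒ -5/8x=2 ⇒ x=2/(-5/8)=-3.2000
Confirm numerically:
  x=-3.113: |R|=0.96567 <1
  x=-2.934: |R|=0.89275 <1
  x=-1.644: |R|=0.25664 <1
  x=-3.522: |R|=1.12121 >1
  x=-3.365: |R|=1.06323 >1
Stable set (-3.2000, 0).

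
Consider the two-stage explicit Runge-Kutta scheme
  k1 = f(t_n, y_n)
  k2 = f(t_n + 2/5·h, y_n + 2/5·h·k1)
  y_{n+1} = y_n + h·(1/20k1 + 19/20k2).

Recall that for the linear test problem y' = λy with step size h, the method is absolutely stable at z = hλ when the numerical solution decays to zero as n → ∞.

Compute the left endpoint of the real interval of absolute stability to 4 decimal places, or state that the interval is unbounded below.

Test eqn y'=λy, z=hλ:
  k1=λy_n ⇒ h·k1=z·y_n;  k2=λ(1+2/5z)y_n ⇒ h·k2=z(1+2/5z)y_n
  y_{n+1}/y_n = 1 + 1/20z + 19/20z(1+2/5z) = 1 + z + 19/50z²
  so R(z) = 1 + z + 19/50z².

Boundary: |R(x)|=1, x<0.
x=-1.29: |R|=0.3424
R=1: x+19/50x²=0 ⇒ x=−50/19=-2.6316; min R=1−1/(4·19/50)=0.3421>−1
Confirm numerically:
  x=-1.687: |R|=0.39447 <1
  x=-1.664: |R|=0.38818 <1
  x=-1.652: |R|=0.38506 <1
  x=-1.068: |R|=0.36544 <1
  x=-3.126: |R|=1.58731 >1
  x=-3.027: |R|=1.45484 >1
Stable set (-2.6316, 0).

left endpoint -2.6316.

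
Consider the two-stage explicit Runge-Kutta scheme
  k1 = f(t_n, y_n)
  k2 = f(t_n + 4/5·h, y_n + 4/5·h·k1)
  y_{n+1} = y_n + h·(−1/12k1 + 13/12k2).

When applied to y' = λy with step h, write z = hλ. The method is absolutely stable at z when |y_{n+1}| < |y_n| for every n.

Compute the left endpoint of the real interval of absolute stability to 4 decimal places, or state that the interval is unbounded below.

On y'=λy, z=hλ:
  k1=λy_n ⇒ h·k1=z·y_n;  k2=λ(1+4/5z)y_n ⇒ h·k2=z(1+4/5z)y_n
  y_{n+1}/y_n = 1 − 1/12z + 13/12z(1+4/5z) = 1 + z + 13/15z²
  ⇒ R(z) = 1 + z + 13/15z².

Solve |R(x)|<1 on ℝ⁻.
x=-1.09: |R|=0.9397
R=1: x+13/15x²=0 ⇒ x=−15/13=-1.1538; min R=1−1/(4·13/15)=0.7115>−1
Confirm numerically:
  x=-0.970: |R|=0.84545 <1
  x=-0.866: |R|=0.78396 <1
  x=-0.752: |R|=0.73810 <1
  x=-0.595: |R|=0.71182 <1
  x=-1.637: |R|=1.68547 >1
  x=-1.618: |R|=1.65087 >1
So |R|<1 on (-1.1538, 0).

left endpoint -1.1538.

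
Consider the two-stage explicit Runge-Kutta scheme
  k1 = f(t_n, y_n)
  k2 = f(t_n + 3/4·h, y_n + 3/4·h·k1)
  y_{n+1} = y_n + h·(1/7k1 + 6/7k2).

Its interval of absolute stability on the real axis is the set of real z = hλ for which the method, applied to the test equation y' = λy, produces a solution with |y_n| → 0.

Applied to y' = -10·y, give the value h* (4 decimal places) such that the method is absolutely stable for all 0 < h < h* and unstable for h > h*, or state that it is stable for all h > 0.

(-1.5556,0); λ=-10 ⇒ h* = (14/9)/10 = 0.1556.

On y'=λy, z=hλ:
  k1=λy_n ⇒ h·k1=z·y_n;  k2=λ(1+3/4z)y_n ⇒ h·k2=z(1+3/4z)y_n
  y_{n+1}/y_n = 1 + 1/7z + 6/7z(1+3/4z) = 1 + z + 9/14z²
  R(z) = 1 + z + 9/14z².

Solve |R(x)|<1 on ℝ⁻.
x=-0.88: |R|=0.6178
R=1: x+9/14x²=0 ⇒ x=−14/9=-1.5556; min R=1−1/(4·9/14)=0.6111>−1
Confirm numerically:
  x=-1.420: |R|=0.87626 <1
  x=-1.067: |R|=0.66489 <1
  x=-0.628: |R|=0.62553 <1
  x=-1.937: |R|=1.47498 >1
  x=-1.803: |R|=1.28681 >1
  x=-1.769: |R|=1.24273 >1
Stable set (-1.5556, 0).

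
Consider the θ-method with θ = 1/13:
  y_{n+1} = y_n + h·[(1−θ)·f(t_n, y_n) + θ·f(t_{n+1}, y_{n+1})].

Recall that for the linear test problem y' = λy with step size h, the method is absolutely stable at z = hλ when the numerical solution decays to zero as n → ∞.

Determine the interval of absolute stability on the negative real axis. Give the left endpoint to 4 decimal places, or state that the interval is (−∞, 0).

Set f=λy, z=hλ:
  y_{n+1} = y_n + z·[12/13·y_n + 1/13·y_{n+1}] ⇒ (1 − 1/13z)y_{n+1} = (1 + 12/13z)y_n
  so R(z) = (1 + 12/13z)/(1 − 1/13z).

Boundary: |R(x)|=1, x<0.
x=-1.5: |R|=0.3448
R=−1: 1+12/13x = −1+1/13x ⇒ -11/13x=2 ⇒ x=2/(-11/13)=-2.3636
Confirm numerically:
  x=-1.663: |R|=0.47439 <1
  x=-1.650: |R|=0.46416 <1
  x=-1.573: |R|=0.40321 <1
  x=-1.532: |R|=0.37049 <1
  x=-2.846: |R|=1.33485 >1
  x=-2.400: |R|=1.02597 >1
  x=-2.389: |R|=1.01813 >1
Stable set (-2.3636, 0).

z∈(-2.3636,0).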